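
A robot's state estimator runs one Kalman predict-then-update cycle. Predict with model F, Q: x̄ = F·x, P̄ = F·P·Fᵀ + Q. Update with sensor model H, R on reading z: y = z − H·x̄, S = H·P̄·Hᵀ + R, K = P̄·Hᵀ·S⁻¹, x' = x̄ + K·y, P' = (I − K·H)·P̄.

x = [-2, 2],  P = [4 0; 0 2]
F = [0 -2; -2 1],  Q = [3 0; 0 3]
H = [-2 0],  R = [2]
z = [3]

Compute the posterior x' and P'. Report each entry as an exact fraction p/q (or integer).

x' = [-37/23, 118/23]
P' = [11/23 -4/23; -4/23 451/23]

x̄ = F·x = [-4, 6]
P̄ = F·P·Fᵀ + Q = [11 -4; -4 21]
y = z − H·x̄ = [-5]
S = H·P̄·Hᵀ + R = [46]
K = P̄·Hᵀ·S⁻¹ = [-11/23; 4/23]
x' = x̄ + K·y = [-37/23, 118/23]
P' = (I − K·H)·P̄ = [11/23 -4/23; -4/23 451/23]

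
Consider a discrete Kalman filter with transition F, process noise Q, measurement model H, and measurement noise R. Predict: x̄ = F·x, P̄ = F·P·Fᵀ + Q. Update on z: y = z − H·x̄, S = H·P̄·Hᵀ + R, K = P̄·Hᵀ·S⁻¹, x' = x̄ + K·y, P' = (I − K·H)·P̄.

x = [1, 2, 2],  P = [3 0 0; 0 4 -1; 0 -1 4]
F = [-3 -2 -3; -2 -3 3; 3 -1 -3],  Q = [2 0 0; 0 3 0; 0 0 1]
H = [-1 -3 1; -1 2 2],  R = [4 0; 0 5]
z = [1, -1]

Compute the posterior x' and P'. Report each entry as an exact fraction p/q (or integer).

x̄ = F·x = [-13, -2, -5]
P̄ = F·P·Fᵀ + Q = [69 3 8; 3 105 -48; 8 -48 62]
y = z − H·x̄ = [-13, 0]
S = H·P̄·Hᵀ + R = [1370 -266; -266 314]
K = P̄·Hᵀ·S⁻¹ = [-5747/59904 -13835/59904; -14233/59904 9119/59904; 16873/89856 20017/89856]
x' = x̄ + K·y = [-54157/4608, 5017/4608, -51433/6912]
P' = (I − K·H)·P̄ = [1026947/19968 -129335/19968 946919/29952; -129335/19968 22811/19968 -119819/29952; 946919/29952 -119819/29952 914939/44928]

x' = [-54157/4608, 5017/4608, -51433/6912]
P' = [1026947/19968 -129335/19968 946919/29952; -129335/19968 22811/19968 -119819/29952; 946919/29952 -119819/29952 914939/44928]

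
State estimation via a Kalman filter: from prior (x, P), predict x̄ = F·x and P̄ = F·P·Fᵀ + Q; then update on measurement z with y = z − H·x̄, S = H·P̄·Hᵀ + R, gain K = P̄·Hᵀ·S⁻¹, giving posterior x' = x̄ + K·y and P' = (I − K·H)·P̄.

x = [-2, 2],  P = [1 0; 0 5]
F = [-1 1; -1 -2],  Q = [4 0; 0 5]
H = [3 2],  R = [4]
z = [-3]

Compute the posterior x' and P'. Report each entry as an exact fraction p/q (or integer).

x' = [38/15, -91/18]
P' = [42/5 -37/3; -37/3 343/18]

x̄ = F·x = [4, -2]
P̄ = F·P·Fᵀ + Q = [10 -9; -9 26]
y = z − H·x̄ = [-11]
S = H·P̄·Hᵀ + R = [90]
K = P̄·Hᵀ·S⁻¹ = [2/15; 5/18]
x' = x̄ + K·y = [38/15, -91/18]
P' = (I − K·H)·P̄ = [42/5 -37/3; -37/3 343/18]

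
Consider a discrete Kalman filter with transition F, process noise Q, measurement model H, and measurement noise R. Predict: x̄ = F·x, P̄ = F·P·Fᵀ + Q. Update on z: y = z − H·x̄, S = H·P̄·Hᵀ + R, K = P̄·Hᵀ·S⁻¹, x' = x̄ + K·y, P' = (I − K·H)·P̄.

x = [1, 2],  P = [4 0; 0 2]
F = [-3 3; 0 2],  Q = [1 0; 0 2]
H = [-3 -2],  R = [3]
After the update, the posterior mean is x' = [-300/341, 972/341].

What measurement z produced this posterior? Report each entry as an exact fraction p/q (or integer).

x̄ = F·x = [3, 4]
P̄ = F·P·Fᵀ + Q = [55 12; 12 10]
S = H·P̄·Hᵀ + R = [682]
K = P̄·Hᵀ·S⁻¹ = [-189/682; -28/341]
x' − x̄ = [-1323/341, -392/341] = K·y
y = (KᵀK)⁻¹·Kᵀ·(x' − x̄) = [14]
z = y + H·x̄ = [14] + [-17] = [-3]

z = [-3]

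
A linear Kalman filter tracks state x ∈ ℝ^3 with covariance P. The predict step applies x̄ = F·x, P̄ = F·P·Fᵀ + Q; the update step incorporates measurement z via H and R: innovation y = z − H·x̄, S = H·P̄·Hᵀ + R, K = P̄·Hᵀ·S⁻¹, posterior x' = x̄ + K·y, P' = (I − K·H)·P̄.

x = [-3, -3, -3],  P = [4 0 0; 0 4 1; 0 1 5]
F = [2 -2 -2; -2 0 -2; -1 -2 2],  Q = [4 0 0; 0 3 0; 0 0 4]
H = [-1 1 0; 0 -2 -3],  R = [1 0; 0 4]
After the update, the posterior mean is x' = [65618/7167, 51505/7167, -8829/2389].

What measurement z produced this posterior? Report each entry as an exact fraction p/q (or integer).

z = [-2, -3]

x̄ = F·x = [6, 12, 3]
P̄ = F·P·Fᵀ + Q = [64 8 -12; 8 39 -8; -12 -8 36]
S = H·P̄·Hᵀ + R = [88 -74; -74 388]
K = P̄·Hᵀ·S⁻¹ = [-5062/7167 -596/7167; 2008/7167 -1229/14334; -438/2389 -650/2389]
x' − x̄ = [22616/7167, -34499/7167, -15996/2389] = K·y
y = (KᵀK)⁻¹·Kᵀ·(x' − x̄) = [-8, 30]
z = y + H·x̄ = [-8, 30] + [6, -33] = [-2, -3]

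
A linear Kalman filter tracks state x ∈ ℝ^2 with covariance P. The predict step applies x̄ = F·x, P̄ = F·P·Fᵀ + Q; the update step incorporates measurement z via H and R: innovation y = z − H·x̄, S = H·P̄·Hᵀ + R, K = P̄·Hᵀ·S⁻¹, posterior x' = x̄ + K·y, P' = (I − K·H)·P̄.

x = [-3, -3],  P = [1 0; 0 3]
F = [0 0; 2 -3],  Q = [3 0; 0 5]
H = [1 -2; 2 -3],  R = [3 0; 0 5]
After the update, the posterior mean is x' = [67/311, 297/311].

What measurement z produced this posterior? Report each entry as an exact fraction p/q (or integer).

z = [-2, -2]

x̄ = F·x = [0, 3]
P̄ = F·P·Fᵀ + Q = [3 0; 0 36]
S = H·P̄·Hᵀ + R = [150 222; 222 341]
K = P̄·Hᵀ·S⁻¹ = [-103/622 39/311; -96/311 -36/311]
x' − x̄ = [67/311, -636/311] = K·y
y = (KᵀK)⁻¹·Kᵀ·(x' − x̄) = [4, 7]
z = y + H·x̄ = [4, 7] + [-6, -9] = [-2, -2]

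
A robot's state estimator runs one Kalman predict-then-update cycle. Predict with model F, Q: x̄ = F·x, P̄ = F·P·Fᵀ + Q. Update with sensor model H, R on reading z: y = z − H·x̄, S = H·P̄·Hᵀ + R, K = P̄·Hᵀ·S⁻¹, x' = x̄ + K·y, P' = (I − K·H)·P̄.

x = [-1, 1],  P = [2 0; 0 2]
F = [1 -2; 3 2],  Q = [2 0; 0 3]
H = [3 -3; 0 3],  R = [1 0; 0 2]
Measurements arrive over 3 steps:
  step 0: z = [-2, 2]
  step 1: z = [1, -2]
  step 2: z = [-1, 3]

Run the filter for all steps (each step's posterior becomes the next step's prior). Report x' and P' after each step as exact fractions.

step 0: x̄ = F·x = [-3, -1]
step 0: P̄ = F·P·Fᵀ + Q = [12 -2; -2 29]
step 0: y = z − H·x̄ = [4, 5]
step 0: S = H·P̄·Hᵀ + R = [406 -279; -279 263]
step 0: K = P̄·Hᵀ·S⁻¹ = [9372/28937 9282/28937; -186/28937 9375/28937]
step 0: x' = x̄ + K·y = [-2913/28937, 17194/28937]
step 0: P' = (I − K·H)·P̄ = [9312/28937 6188/28937; 6188/28937 6250/28937]
step 1: x̄ = F·x = [-37301/28937, 25649/28937]
step 1: P̄ = F·P·Fᵀ + Q = [67434/28937 -21816/28937; -21816/28937 269875/28937]
step 1: y = z − H·x̄ = [217787/28937, -134821/28937]
step 1: S = H·P̄·Hᵀ + R = [3457406/28937 -2625219/28937; -2625219/28937 2486749/28937]
step 1: K = P̄·Hᵀ·S⁻¹ = [17071974/58953109 16471026/58953109; -1750146/58953109 17346099/58953109]
step 1: x' = x̄ + K·y = [-24245641/58953109, -41735120/58953109]
step 1: P' = (I − K·H)·P̄ = [16671342/58953109 10980684/58953109; 10980684/58953109 11564066/58953109]
step 2: x̄ = F·x = [59224599/58953109, -156207163/58953109]
step 2: P̄ = F·P·Fᵀ + Q = [136911088/58953109 -40164974/58953109; -40164974/58953109 504925877/58953109]
step 2: y = z − H·x̄ = [-705248395/58953109, 645480816/58953109]
step 2: S = H·P̄·Hᵀ + R = [6558455326/58953109 -4905817659/58953109; -4905817659/58953109 4662239111/58953109]
step 2: K = P̄·Hᵀ·S⁻¹ = [4569216696/15775346435 4400223654/15775346435; -3270545106/110427425045 32436838131/110427425045]
step 2: x' = x̄ + K·y = [9365337801/15775346435, 101679941059/110427425045]
step 2: P' = (I − K·H)·P̄ = [4456554668/15775346435 2933482436/15775346435; 2933482436/15775346435 21624558754/110427425045]

step 0: x' = [-2913/28937, 17194/28937], P' = [9312/28937 6188/28937; 6188/28937 6250/28937]
step 1: x' = [-24245641/58953109, -41735120/58953109], P' = [16671342/58953109 10980684/58953109; 10980684/58953109 11564066/58953109]
step 2: x' = [9365337801/15775346435, 101679941059/110427425045], P' = [4456554668/15775346435 2933482436/15775346435; 2933482436/15775346435 21624558754/110427425045]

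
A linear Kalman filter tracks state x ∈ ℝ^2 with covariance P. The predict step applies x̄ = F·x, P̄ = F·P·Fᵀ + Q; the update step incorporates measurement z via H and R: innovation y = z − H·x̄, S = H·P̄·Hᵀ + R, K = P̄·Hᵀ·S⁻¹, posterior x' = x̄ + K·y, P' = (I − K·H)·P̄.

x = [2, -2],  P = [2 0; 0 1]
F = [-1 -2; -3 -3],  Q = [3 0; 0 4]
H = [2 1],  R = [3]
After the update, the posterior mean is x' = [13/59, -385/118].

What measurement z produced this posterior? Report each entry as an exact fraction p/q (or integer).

x̄ = F·x = [2, 0]
P̄ = F·P·Fᵀ + Q = [9 12; 12 31]
S = H·P̄·Hᵀ + R = [118]
K = P̄·Hᵀ·S⁻¹ = [15/59; 55/118]
x' − x̄ = [-105/59, -385/118] = K·y
y = (KᵀK)⁻¹·Kᵀ·(x' − x̄) = [-7]
z = y + H·x̄ = [-7] + [4] = [-3]

z = [-3]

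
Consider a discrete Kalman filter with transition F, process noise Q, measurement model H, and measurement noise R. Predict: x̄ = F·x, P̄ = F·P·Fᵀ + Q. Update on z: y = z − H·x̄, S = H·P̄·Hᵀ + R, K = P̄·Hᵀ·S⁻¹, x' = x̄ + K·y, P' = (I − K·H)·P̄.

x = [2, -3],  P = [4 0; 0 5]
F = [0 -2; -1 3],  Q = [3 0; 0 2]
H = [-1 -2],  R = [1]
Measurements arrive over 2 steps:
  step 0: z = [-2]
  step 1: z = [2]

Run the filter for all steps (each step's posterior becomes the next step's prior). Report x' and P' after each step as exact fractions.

step 0: x' = [-1/6, 1], P' = [1115/108 -16/3; -16/3 3]
step 1: x' = [-2839/5039, -3534/5039], P' = [27198/5039 -28341/10078; -28341/10078 8624/5039]

step 0: x̄ = F·x = [6, -11]
step 0: P̄ = F·P·Fᵀ + Q = [23 -30; -30 51]
step 0: y = z − H·x̄ = [-18]
step 0: S = H·P̄·Hᵀ + R = [108]
step 0: K = P̄·Hᵀ·S⁻¹ = [37/108; -2/3]
step 0: x' = x̄ + K·y = [-1/6, 1]
step 0: P' = (I − K·H)·P̄ = [1115/108 -16/3; -16/3 3]
step 1: x̄ = F·x = [-2, 19/6]
step 1: P̄ = F·P·Fᵀ + Q = [15 -86/3; -86/3 7703/108]
step 1: y = z − H·x̄ = [19/3]
step 1: S = H·P̄·Hᵀ + R = [5039/27]
step 1: K = P̄·Hᵀ·S⁻¹ = [1143/5039; -6155/10078]
step 1: x' = x̄ + K·y = [-2839/5039, -3534/5039]
step 1: P' = (I − K·H)·P̄ = [27198/5039 -28341/10078; -28341/10078 8624/5039]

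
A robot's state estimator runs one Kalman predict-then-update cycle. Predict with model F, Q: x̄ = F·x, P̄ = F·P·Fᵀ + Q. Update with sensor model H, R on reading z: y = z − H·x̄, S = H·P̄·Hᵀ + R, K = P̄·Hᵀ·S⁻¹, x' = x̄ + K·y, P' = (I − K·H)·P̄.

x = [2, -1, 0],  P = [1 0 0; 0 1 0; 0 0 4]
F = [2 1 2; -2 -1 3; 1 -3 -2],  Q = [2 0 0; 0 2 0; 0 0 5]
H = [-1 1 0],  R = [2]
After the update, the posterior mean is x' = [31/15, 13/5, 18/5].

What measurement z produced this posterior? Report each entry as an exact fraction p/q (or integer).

x̄ = F·x = [3, -3, 5]
P̄ = F·P·Fᵀ + Q = [23 19 -17; 19 43 -23; -17 -23 31]
S = H·P̄·Hᵀ + R = [30]
K = P̄·Hᵀ·S⁻¹ = [-2/15; 4/5; -1/5]
x' − x̄ = [-14/15, 28/5, -7/5] = K·y
y = (KᵀK)⁻¹·Kᵀ·(x' − x̄) = [7]
z = y + H·x̄ = [7] + [-6] = [1]

z = [1]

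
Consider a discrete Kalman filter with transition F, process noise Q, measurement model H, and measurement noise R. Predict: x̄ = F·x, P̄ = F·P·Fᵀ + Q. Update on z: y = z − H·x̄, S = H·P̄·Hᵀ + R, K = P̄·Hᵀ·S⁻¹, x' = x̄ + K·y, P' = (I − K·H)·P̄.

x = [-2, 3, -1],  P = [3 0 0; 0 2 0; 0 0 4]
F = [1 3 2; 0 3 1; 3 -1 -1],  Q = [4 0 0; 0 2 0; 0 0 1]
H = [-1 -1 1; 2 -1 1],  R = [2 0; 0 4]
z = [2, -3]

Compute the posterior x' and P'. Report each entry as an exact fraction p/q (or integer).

x' = [-35033/21101, 18520/21101, 19867/21101]
P' = [13750/21101 6052/21101 5804/21101; 6052/21101 83532/21101 76204/21101; 5804/21101 76204/21101 96344/21101]

x̄ = F·x = [5, 8, -8]
P̄ = F·P·Fᵀ + Q = [41 26 -5; 26 24 -10; -5 -10 34]
y = z − H·x̄ = [23, 3]
S = H·P̄·Hᵀ + R = [183 -35; -35 122]
K = P̄·Hᵀ·S⁻¹ = [-6999/21101 6813/21101; -6690/21101 1194/21101; 7168/21101 7937/21101]
x' = x̄ + K·y = [-35033/21101, 18520/21101, 19867/21101]
P' = (I − K·H)·P̄ = [13750/21101 6052/21101 5804/21101; 6052/21101 83532/21101 76204/21101; 5804/21101 76204/21101 96344/21101]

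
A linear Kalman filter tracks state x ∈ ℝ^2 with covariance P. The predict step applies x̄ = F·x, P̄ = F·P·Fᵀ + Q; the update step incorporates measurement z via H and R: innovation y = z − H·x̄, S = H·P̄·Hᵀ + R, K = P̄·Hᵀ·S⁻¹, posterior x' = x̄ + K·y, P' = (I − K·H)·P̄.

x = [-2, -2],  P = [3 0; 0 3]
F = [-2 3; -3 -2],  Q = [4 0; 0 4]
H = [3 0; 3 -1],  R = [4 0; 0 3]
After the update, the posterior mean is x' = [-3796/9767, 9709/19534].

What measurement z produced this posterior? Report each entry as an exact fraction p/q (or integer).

z = [-2, -1]

x̄ = F·x = [-2, 10]
P̄ = F·P·Fᵀ + Q = [43 0; 0 43]
S = H·P̄·Hᵀ + R = [391 387; 387 433]
K = P̄·Hᵀ·S⁻¹ = [2967/9767 258/9767; 16641/19534 -16813/19534]
x' − x̄ = [15738/9767, -185631/19534] = K·y
y = (KᵀK)⁻¹·Kᵀ·(x' − x̄) = [4, 15]
z = y + H·x̄ = [4, 15] + [-6, -16] = [-2, -1]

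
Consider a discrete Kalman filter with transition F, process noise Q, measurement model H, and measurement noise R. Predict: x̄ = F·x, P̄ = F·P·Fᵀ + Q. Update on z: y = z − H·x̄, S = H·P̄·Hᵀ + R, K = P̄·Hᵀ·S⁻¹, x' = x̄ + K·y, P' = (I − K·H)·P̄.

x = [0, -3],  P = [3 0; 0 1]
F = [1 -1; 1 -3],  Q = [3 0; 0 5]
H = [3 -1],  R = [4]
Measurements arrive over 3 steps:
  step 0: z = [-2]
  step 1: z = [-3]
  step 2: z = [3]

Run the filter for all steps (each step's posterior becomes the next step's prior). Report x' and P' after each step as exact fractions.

step 0: x' = [19/8, 215/24], P' = [37/16 91/16; 91/16 815/48]
step 1: x' = [-3784/543, -3365/181], P' = [5867/543 5831/181; 5831/181 18045/181]
step 2: x' = [188897/43016, 474431/43016], P' = [1489665/43016 4542455/43016; 4542455/43016 14011121/43016]

step 0: x̄ = F·x = [3, 9]
step 0: P̄ = F·P·Fᵀ + Q = [7 6; 6 17]
step 0: y = z − H·x̄ = [-2]
step 0: S = H·P̄·Hᵀ + R = [48]
step 0: K = P̄·Hᵀ·S⁻¹ = [5/16; 1/48]
step 0: x' = x̄ + K·y = [19/8, 215/24]
step 0: P' = (I − K·H)·P̄ = [37/16 91/16; 91/16 815/48]
step 1: x̄ = F·x = [-79/12, -49/2]
step 1: P̄ = F·P·Fᵀ + Q = [131/12 61/2; 61/2 126]
step 1: y = z − H·x̄ = [-31/4]
step 1: S = H·P̄·Hᵀ + R = [181/4]
step 1: K = P̄·Hᵀ·S⁻¹ = [9/181; -138/181]
step 1: x' = x̄ + K·y = [-3784/543, -3365/181]
step 1: P' = (I − K·H)·P̄ = [5867/543 5831/181; 5831/181 18045/181]
step 2: x̄ = F·x = [6311/543, 26501/543]
step 2: P̄ = F·P·Fᵀ + Q = [26645/543 98300/543; 98300/543 390839/543]
step 2: y = z − H·x̄ = [9197/543]
step 2: S = H·P̄·Hᵀ + R = [43016/543]
step 2: K = P̄·Hᵀ·S⁻¹ = [-18365/43016; -95939/43016]
step 2: x' = x̄ + K·y = [188897/43016, 474431/43016]
step 2: P' = (I − K·H)·P̄ = [1489665/43016 4542455/43016; 4542455/43016 14011121/43016]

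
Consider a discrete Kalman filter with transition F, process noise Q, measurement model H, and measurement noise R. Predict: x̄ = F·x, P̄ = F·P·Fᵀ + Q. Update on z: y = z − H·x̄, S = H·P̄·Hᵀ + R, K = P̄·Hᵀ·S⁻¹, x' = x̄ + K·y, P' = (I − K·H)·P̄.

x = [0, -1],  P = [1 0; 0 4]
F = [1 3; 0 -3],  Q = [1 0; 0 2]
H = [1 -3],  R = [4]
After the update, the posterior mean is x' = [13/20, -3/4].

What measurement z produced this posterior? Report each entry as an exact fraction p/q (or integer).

z = [3]

x̄ = F·x = [-3, 3]
P̄ = F·P·Fᵀ + Q = [38 -36; -36 38]
S = H·P̄·Hᵀ + R = [600]
K = P̄·Hᵀ·S⁻¹ = [73/300; -1/4]
x' − x̄ = [73/20, -15/4] = K·y
y = (KᵀK)⁻¹·Kᵀ·(x' − x̄) = [15]
z = y + H·x̄ = [15] + [-12] = [3]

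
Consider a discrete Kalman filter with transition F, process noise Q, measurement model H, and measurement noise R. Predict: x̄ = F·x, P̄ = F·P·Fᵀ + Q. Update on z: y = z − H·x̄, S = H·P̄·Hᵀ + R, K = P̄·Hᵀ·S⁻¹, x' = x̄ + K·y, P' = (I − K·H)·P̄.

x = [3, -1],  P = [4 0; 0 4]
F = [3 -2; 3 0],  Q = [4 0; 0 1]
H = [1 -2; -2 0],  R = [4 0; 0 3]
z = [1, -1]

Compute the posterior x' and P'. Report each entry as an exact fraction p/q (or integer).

x' = [131/211, -17/844]
P' = [156/211 159/422; 159/422 3797/3376]

x̄ = F·x = [11, 9]
P̄ = F·P·Fᵀ + Q = [56 36; 36 37]
y = z − H·x̄ = [8, 21]
S = H·P̄·Hᵀ + R = [64 32; 32 227]
K = P̄·Hᵀ·S⁻¹ = [-3/844 -104/211; -3161/6752 -53/211]
x' = x̄ + K·y = [131/211, -17/844]
P' = (I − K·H)·P̄ = [156/211 159/422; 159/422 3797/3376]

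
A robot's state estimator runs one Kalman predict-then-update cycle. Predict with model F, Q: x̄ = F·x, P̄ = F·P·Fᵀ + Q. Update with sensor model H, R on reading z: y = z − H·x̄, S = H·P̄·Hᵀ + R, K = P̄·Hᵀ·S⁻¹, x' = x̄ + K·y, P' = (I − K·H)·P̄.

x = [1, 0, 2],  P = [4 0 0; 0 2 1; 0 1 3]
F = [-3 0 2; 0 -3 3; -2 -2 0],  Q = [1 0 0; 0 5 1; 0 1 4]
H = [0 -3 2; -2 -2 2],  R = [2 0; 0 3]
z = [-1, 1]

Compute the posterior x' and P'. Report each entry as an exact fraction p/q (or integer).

x̄ = F·x = [1, 6, -2]
P̄ = F·P·Fᵀ + Q = [49 12 20; 12 32 7; 20 7 28]
y = z − H·x̄ = [21, 19]
S = H·P̄·Hᵀ + R = [318 226; 226 319]
K = P̄·Hᵀ·S⁻¹ = [9904/25183 -13490/25183; -4717/25183 -2500/25183; 10713/50366 -3637/25183]
x' = x̄ + K·y = [-23143/25183, 4541/25183, -13965/50366]
P' = (I − K·H)·P̄ = [88171/25183 116064/25183 184000/25183; 116064/25183 234062/25183 346376/25183; 184000/25183 346376/25183 1049841/50366]

x' = [-23143/25183, 4541/25183, -13965/50366]
P' = [88171/25183 116064/25183 184000/25183; 116064/25183 234062/25183 346376/25183; 184000/25183 346376/25183 1049841/50366]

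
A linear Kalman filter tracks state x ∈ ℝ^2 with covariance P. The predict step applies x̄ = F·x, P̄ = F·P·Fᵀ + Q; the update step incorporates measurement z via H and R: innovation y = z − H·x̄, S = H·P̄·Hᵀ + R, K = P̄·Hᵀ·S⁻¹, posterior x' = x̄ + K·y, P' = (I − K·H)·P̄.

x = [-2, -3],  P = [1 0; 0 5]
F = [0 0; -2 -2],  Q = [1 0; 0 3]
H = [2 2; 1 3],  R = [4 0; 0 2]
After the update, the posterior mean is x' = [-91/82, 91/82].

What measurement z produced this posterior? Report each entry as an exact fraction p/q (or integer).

x̄ = F·x = [0, 10]
P̄ = F·P·Fᵀ + Q = [1 0; 0 27]
S = H·P̄·Hᵀ + R = [116 164; 164 246]
K = P̄·Hᵀ·S⁻¹ = [1/5 -53/410; 0 27/82]
x' − x̄ = [-91/82, -729/82] = K·y
y = (KᵀK)⁻¹·Kᵀ·(x' − x̄) = [-23, -27]
z = y + H·x̄ = [-23, -27] + [20, 30] = [-3, 3]

z = [-3, 3]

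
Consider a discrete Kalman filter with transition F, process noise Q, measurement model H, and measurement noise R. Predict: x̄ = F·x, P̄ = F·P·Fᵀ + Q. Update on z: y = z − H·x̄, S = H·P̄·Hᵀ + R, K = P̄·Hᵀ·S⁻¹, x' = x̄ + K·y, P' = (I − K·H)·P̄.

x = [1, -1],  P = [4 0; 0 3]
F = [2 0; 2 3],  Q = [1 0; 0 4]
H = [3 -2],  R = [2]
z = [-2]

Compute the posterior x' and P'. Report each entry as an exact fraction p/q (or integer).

x' = [112/151, 309/151]
P' = [2206/151 3290/151; 3290/151 4981/151]

x̄ = F·x = [2, -1]
P̄ = F·P·Fᵀ + Q = [17 16; 16 47]
y = z − H·x̄ = [-10]
S = H·P̄·Hᵀ + R = [151]
K = P̄·Hᵀ·S⁻¹ = [19/151; -46/151]
x' = x̄ + K·y = [112/151, 309/151]
P' = (I − K·H)·P̄ = [2206/151 3290/151; 3290/151 4981/151]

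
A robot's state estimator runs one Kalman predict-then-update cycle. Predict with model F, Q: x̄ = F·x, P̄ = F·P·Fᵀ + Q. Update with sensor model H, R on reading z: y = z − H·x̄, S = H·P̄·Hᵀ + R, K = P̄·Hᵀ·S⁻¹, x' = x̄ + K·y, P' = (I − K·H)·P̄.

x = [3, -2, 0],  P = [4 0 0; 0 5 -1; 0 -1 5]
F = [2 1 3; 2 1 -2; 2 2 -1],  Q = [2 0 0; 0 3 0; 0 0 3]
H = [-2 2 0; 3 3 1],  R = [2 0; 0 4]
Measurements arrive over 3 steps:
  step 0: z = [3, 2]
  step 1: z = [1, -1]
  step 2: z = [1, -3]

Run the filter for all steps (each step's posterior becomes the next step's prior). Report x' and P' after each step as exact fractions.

step 0: x̄ = F·x = [4, 4, 2]
step 0: P̄ = F·P·Fᵀ + Q = [62 -10 6; -10 48 41; 6 41 48]
step 0: y = z − H·x̄ = [3, -24]
step 0: S = H·P̄·Hᵀ + R = [522 -14; -14 1144]
step 0: K = P̄·Hᵀ·S⁻¹ = [-40617/149243 20637/149243; 67437/298486 41267/298486; 41363/298486 49819/298486]
step 0: x' = x̄ + K·y = [-20167/149243, 405847/298486, -474595/298486]
step 0: P' = (I − K·H)·P̄ = [61024/149243 20407/149243 -161745/149243; 20407/149243 108251/298486 -282127/298486; -161745/149243 -282127/298486 2016127/298486]
step 1: x̄ = F·x = [-549303/149243, 1274369/298486, 1205621/298486]
step 1: P̄ = F·P·Fᵀ + Q = [6963586/149243 -6133085/149243 -3901699/149243; -6133085/149243 13436093/298486 8333407/298486; -3901699/149243 8333407/298486 6581761/298486]
step 1: y = z − H·x̄ = [-2223732/149243, -1015698/149243]
step 1: S = H·P̄·Hᵀ + R = [104089696/149243 14663568/149243; 14663568/149243 18217042/149243]
step 1: K = P̄·Hᵀ·S⁻¹ = [-764670213/2816189264 49688465/352023658; 182534331/804625504 14327629/100578188; 112018209/804625504 11287699/100578188]
step 1: x' = x̄ + K·y = [-419228013/704047316, -16136245/201156376, 241584329/201156376]
step 1: P' = (I − K·H)·P̄ = [475973823/1408094632 26753919/402312752 -261092051/402312752; 26753919/402312752 236042169/804625504 -410165893/804625504; -261092051/402312752 -410165893/804625504 3158256353/804625504]
step 2: x̄ = F·x = [1641702571/704047316, -5172046373/1408094632, -3593909785/1408094632]
step 2: P̄ = F·P·Fᵀ + Q = [39977642759/1408094632 -66031204845/2816189264 -41066421897/2816189264; -66031204845/2816189264 156821363999/5632378528 93670628211/5632378528; -41066421897/2816189264 93670628211/5632378528 82331930743/5632378528]
step 2: y = z − H·x̄ = [1308499833/100578188, 359682113/100578188]
step 2: S = H·P̄·Hᵀ + R = [83381849097/201156376 11895417921/201156376; 11895417921/201156376 23126864009/201156376]
step 2: K = P̄·Hᵀ·S⁻¹ = [-1200348203032/4441469251191 209029110095/1480489750397; 1008822990559/4441469251191 422023359497/2960979500794; 199455491087/1480489750397 329558962937/2960979500794]
step 2: x' = x̄ + K·y = [-1005686101652/1480489750397, -616994326523/2960979500794, -169868184707/422997071542]
step 2: P' = (I − K·H)·P̄ = [1493894088674/4441469251191 293545885642/4441469251191 -951323533936/1480489750397; 293545885642/4441469251191 1302368876201/4441469251191 -107409720407/211498535771; -951323533936/1480489750397 -107409720407/211498535771 5768692656229/1480489750397]

step 0: x' = [-20167/149243, 405847/298486, -474595/298486], P' = [61024/149243 20407/149243 -161745/149243; 20407/149243 108251/298486 -282127/298486; -161745/149243 -282127/298486 2016127/298486]
step 1: x' = [-419228013/704047316, -16136245/201156376, 241584329/201156376], P' = [475973823/1408094632 26753919/402312752 -261092051/402312752; 26753919/402312752 236042169/804625504 -410165893/804625504; -261092051/402312752 -410165893/804625504 3158256353/804625504]
step 2: x' = [-1005686101652/1480489750397, -616994326523/2960979500794, -169868184707/422997071542], P' = [1493894088674/4441469251191 293545885642/4441469251191 -951323533936/1480489750397; 293545885642/4441469251191 1302368876201/4441469251191 -107409720407/211498535771; -951323533936/1480489750397 -107409720407/211498535771 5768692656229/1480489750397]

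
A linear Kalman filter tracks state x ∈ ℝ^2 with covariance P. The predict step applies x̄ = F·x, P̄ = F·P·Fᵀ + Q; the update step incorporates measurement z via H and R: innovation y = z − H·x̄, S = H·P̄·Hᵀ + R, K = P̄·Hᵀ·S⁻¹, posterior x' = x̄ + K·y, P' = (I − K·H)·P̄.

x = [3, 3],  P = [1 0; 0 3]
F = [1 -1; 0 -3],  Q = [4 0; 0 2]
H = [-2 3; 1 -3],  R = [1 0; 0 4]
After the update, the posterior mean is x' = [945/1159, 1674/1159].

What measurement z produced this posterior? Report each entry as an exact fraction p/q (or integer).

z = [3, -3]

x̄ = F·x = [0, -9]
P̄ = F·P·Fᵀ + Q = [8 9; 9 29]
S = H·P̄·Hᵀ + R = [186 -196; -196 219]
K = P̄·Hᵀ·S⁻¹ = [-1315/2318 -689/1159; -177/2318 -492/1159]
x' − x̄ = [945/1159, 12105/1159] = K·y
y = (KᵀK)⁻¹·Kᵀ·(x' − x̄) = [30, -30]
z = y + H·x̄ = [30, -30] + [-27, 27] = [3, -3]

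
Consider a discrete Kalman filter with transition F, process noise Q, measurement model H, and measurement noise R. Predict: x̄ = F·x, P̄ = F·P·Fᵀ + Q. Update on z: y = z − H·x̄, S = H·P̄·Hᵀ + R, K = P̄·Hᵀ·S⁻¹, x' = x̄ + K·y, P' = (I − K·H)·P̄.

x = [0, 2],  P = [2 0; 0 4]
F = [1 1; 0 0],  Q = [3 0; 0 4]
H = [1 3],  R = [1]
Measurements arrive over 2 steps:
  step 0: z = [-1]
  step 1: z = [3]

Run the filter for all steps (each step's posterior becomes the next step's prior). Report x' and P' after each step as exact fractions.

step 0: x' = [65/46, -18/23], P' = [333/46 -54/23; -54/23 20/23]
step 1: x' = [1958/1997, 1308/1997], P' = [10915/1997 -3540/1997; -3540/1997 1364/1997]

step 0: x̄ = F·x = [2, 0]
step 0: P̄ = F·P·Fᵀ + Q = [9 0; 0 4]
step 0: y = z − H·x̄ = [-3]
step 0: S = H·P̄·Hᵀ + R = [46]
step 0: K = P̄·Hᵀ·S⁻¹ = [9/46; 6/23]
step 0: x' = x̄ + K·y = [65/46, -18/23]
step 0: P' = (I − K·H)·P̄ = [333/46 -54/23; -54/23 20/23]
step 1: x̄ = F·x = [29/46, 0]
step 1: P̄ = F·P·Fᵀ + Q = [295/46 0; 0 4]
step 1: y = z − H·x̄ = [109/46]
step 1: S = H·P̄·Hᵀ + R = [1997/46]
step 1: K = P̄·Hᵀ·S⁻¹ = [295/1997; 552/1997]
step 1: x' = x̄ + K·y = [1958/1997, 1308/1997]
step 1: P' = (I − K·H)·P̄ = [10915/1997 -3540/1997; -3540/1997 1364/1997]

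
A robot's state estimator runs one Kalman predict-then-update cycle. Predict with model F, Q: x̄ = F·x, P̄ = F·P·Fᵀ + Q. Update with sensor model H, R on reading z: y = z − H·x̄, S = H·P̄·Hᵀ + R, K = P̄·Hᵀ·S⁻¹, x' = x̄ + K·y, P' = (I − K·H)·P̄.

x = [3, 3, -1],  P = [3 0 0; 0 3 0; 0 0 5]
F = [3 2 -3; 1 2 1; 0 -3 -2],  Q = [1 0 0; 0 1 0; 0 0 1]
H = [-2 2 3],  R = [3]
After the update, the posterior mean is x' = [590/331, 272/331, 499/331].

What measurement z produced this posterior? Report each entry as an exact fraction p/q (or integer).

z = [3]

x̄ = F·x = [18, 8, -7]
P̄ = F·P·Fᵀ + Q = [85 6 12; 6 21 -28; 12 -28 48]
S = H·P̄·Hᵀ + R = [331]
K = P̄·Hᵀ·S⁻¹ = [-122/331; -54/331; 64/331]
x' − x̄ = [-5368/331, -2376/331, 2816/331] = K·y
y = (KᵀK)⁻¹·Kᵀ·(x' − x̄) = [44]
z = y + H·x̄ = [44] + [-41] = [3]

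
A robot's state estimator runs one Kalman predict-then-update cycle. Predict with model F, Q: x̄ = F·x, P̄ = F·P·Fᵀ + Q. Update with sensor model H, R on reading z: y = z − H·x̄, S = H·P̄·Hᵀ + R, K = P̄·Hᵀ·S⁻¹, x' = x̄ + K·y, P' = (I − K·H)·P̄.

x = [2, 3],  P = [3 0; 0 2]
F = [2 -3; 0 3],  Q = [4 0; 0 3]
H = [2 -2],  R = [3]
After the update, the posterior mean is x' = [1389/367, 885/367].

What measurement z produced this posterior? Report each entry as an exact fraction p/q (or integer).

x̄ = F·x = [-5, 9]
P̄ = F·P·Fᵀ + Q = [34 -18; -18 21]
S = H·P̄·Hᵀ + R = [367]
K = P̄·Hᵀ·S⁻¹ = [104/367; -78/367]
x' − x̄ = [3224/367, -2418/367] = K·y
y = (KᵀK)⁻¹·Kᵀ·(x' − x̄) = [31]
z = y + H·x̄ = [31] + [-28] = [3]

z = [3]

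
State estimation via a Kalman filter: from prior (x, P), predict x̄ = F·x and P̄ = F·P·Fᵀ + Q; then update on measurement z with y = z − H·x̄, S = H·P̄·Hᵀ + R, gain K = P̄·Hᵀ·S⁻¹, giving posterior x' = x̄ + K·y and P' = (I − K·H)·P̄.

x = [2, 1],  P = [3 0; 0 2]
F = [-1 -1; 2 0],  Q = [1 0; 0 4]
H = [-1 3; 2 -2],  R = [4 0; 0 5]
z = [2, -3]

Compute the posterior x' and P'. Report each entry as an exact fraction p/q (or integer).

x' = [-511/409, 385/1227]
P' = [630/409 290/409; 290/409 790/1227]

x̄ = F·x = [-3, 4]
P̄ = F·P·Fᵀ + Q = [6 -6; -6 16]
y = z − H·x̄ = [-13, 11]
S = H·P̄·Hᵀ + R = [190 -156; -156 141]
K = P̄·Hᵀ·S⁻¹ = [60/409 136/409; 125/409 32/1227]
x' = x̄ + K·y = [-511/409, 385/1227]
P' = (I − K·H)·P̄ = [630/409 290/409; 290/409 790/1227]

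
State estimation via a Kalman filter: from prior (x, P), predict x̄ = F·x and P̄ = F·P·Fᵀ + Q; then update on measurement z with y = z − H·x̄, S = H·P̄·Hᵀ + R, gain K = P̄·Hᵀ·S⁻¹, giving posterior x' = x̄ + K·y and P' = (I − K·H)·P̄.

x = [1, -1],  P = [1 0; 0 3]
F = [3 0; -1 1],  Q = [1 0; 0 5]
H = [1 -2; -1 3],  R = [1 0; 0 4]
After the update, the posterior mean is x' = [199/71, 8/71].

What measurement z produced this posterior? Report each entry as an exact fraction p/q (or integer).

x̄ = F·x = [3, -2]
P̄ = F·P·Fᵀ + Q = [10 -3; -3 9]
S = H·P̄·Hᵀ + R = [59 -79; -79 113]
K = P̄·Hᵀ·S⁻¹ = [307/426 143/426; -1/142 37/142]
x' − x̄ = [-14/71, 150/71] = K·y
y = (KᵀK)⁻¹·Kᵀ·(x' − x̄) = [-4, 8]
z = y + H·x̄ = [-4, 8] + [7, -9] = [3, -1]

z = [3, -1]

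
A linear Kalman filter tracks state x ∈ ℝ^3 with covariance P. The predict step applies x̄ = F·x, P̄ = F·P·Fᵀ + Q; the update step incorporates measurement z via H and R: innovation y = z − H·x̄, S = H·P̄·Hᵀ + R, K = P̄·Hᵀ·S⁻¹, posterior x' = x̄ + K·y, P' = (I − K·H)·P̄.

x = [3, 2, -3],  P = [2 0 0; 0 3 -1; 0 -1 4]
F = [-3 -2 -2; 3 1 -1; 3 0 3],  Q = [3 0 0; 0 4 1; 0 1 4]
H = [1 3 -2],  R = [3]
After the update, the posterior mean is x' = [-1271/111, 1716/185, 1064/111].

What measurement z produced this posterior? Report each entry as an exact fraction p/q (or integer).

z = [-3]

x̄ = F·x = [-7, 14, 0]
P̄ = F·P·Fᵀ + Q = [41 -16 -36; -16 31 4; -36 4 58]
S = H·P̄·Hᵀ + R = [555]
K = P̄·Hᵀ·S⁻¹ = [13/111; 23/185; -28/111]
x' − x̄ = [-494/111, -874/185, 1064/111] = K·y
y = (KᵀK)⁻¹·Kᵀ·(x' − x̄) = [-38]
z = y + H·x̄ = [-38] + [35] = [-3]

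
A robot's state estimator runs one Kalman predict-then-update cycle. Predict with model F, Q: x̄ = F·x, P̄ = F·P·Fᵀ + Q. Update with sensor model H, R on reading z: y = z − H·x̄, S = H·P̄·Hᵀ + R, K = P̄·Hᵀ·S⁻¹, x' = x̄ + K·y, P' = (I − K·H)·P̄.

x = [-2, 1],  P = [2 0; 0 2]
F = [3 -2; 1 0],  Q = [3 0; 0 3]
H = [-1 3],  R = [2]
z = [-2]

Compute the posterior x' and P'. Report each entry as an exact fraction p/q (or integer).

x' = [-69/10, -29/10]
P' = [1039/40 339/40; 339/40 119/40]

x̄ = F·x = [-8, -2]
P̄ = F·P·Fᵀ + Q = [29 6; 6 5]
y = z − H·x̄ = [-4]
S = H·P̄·Hᵀ + R = [40]
K = P̄·Hᵀ·S⁻¹ = [-11/40; 9/40]
x' = x̄ + K·y = [-69/10, -29/10]
P' = (I − K·H)·P̄ = [1039/40 339/40; 339/40 119/40]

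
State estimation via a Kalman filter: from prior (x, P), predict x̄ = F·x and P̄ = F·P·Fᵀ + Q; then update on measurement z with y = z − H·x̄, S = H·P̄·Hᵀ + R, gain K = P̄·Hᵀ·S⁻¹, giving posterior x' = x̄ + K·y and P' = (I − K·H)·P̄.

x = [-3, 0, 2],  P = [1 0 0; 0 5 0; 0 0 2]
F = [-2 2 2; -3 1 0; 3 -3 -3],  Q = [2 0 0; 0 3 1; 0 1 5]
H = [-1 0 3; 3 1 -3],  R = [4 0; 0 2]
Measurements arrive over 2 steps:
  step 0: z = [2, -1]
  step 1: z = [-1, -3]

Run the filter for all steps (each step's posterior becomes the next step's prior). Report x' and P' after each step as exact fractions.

step 0: x' = [-13101/18134, 54255/18134, 9821/18134], P' = [11391/9067 -14053/9067 5405/9067; -14053/9067 49743/9067 397/9067; 5405/9067 397/9067 5427/9067]
step 1: x' = [-197214089/405355433, -909128105/405355433, -127065578/405355433], P' = [498362934/405355433 -606772252/405355433 239108690/405355433; -606772252/405355433 2193436318/405355433 24456912/405355433; 239108690/405355433 24456912/405355433 242279866/405355433]

step 0: x̄ = F·x = [10, 9, -15]
step 0: P̄ = F·P·Fᵀ + Q = [34 16 -48; 16 17 -23; -48 -23 77]
step 0: y = z − H·x̄ = [57, -85]
step 0: S = H·P̄·Hᵀ + R = [1019 -1456; -1456 2116]
step 0: K = P̄·Hᵀ·S⁻¹ = [1206/9067 3905/18134; 3811/9067 6393/18134; 2719/9067 331/18134]
step 0: x' = x̄ + K·y = [-13101/18134, 54255/18134, 9821/18134]
step 0: P' = (I − K·H)·P̄ = [11391/9067 -14053/9067 5405/9067; -14053/9067 49743/9067 397/9067; 5405/9067 397/9067 5427/9067]
step 1: x̄ = F·x = [77177/9067, 46779/9067, -231531/18134]
step 1: P̄ = F·P·Fᵀ + Q = [356738/9067 248620/9067 -507906/9067; 248620/9067 263781/9067 -363863/9067; -507906/9067 -363863/9067 807194/9067]
step 1: y = z − H·x̄ = [830813/18134, -1305615/18134]
step 1: S = H·P̄·Hᵀ + R = [10705188/9067 -15770041/9067; -15770041/9067 23574509/9067]
step 1: K = P̄·Hᵀ·S⁻¹ = [7820112/57907919 85495240/405355433; 24290821/57907919 149874413/405355433; 17418961/57907919 7471692/405355433]
step 1: x' = x̄ + K·y = [-197214089/405355433, -909128105/405355433, -127065578/405355433]
step 1: P' = (I − K·H)·P̄ = [498362934/405355433 -606772252/405355433 239108690/405355433; -606772252/405355433 2193436318/405355433 24456912/405355433; 239108690/405355433 24456912/405355433 242279866/405355433]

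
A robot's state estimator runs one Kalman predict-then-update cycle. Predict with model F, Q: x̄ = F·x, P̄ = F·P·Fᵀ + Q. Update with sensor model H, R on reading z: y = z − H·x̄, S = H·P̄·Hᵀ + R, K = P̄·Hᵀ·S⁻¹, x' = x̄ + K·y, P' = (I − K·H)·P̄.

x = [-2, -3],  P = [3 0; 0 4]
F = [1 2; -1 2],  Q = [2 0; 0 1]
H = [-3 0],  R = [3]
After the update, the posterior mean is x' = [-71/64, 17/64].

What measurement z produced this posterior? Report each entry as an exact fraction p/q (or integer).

z = [3]

x̄ = F·x = [-8, -4]
P̄ = F·P·Fᵀ + Q = [21 13; 13 20]
S = H·P̄·Hᵀ + R = [192]
K = P̄·Hᵀ·S⁻¹ = [-21/64; -13/64]
x' − x̄ = [441/64, 273/64] = K·y
y = (KᵀK)⁻¹·Kᵀ·(x' − x̄) = [-21]
z = y + H·x̄ = [-21] + [24] = [3]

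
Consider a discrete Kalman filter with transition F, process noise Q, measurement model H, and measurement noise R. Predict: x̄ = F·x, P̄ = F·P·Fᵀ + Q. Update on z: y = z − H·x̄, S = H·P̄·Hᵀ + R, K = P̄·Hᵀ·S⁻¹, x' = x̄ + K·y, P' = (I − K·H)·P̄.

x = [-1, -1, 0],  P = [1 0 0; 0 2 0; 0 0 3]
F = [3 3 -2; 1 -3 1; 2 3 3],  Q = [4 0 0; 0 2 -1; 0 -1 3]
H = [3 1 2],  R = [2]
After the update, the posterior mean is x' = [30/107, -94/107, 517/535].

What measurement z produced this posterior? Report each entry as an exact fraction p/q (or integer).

z = [2]

x̄ = F·x = [-6, 2, -5]
P̄ = F·P·Fᵀ + Q = [43 -21 6; -21 24 -8; 6 -8 52]
S = H·P̄·Hᵀ + R = [535]
K = P̄·Hᵀ·S⁻¹ = [24/107; -11/107; 114/535]
x' − x̄ = [672/107, -308/107, 3192/535] = K·y
y = (KᵀK)⁻¹·Kᵀ·(x' − x̄) = [28]
z = y + H·x̄ = [28] + [-26] = [2]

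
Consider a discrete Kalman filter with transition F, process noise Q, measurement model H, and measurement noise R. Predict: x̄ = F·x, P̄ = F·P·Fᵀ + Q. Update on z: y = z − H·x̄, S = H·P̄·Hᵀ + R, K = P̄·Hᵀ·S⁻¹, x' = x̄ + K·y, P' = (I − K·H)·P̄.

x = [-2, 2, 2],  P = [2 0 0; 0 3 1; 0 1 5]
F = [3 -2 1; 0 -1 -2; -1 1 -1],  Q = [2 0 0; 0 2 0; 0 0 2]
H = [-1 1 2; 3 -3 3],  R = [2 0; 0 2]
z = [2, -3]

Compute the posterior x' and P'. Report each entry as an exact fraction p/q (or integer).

x̄ = F·x = [-8, -6, 2]
P̄ = F·P·Fᵀ + Q = [33 -1 -14; -1 29 6; -14 6 10]
y = z − H·x̄ = [-4, -3]
S = H·P̄·Hᵀ + R = [186 -192; -192 308]
K = P̄·Hᵀ·S⁻¹ = [-947/2553 -31/851; -1/23 -6/23; 820/2553 175/1702]
x' = x̄ + K·y = [-16357/2553, -116/23, 2077/5106]
P' = (I − K·H)·P̄ = [31115/2553 275/23 -652/2553; 275/23 277/23 -2/23; -652/2553 -2/23 605/2553]

x' = [-16357/2553, -116/23, 2077/5106]
P' = [31115/2553 275/23 -652/2553; 275/23 277/23 -2/23; -652/2553 -2/23 605/2553]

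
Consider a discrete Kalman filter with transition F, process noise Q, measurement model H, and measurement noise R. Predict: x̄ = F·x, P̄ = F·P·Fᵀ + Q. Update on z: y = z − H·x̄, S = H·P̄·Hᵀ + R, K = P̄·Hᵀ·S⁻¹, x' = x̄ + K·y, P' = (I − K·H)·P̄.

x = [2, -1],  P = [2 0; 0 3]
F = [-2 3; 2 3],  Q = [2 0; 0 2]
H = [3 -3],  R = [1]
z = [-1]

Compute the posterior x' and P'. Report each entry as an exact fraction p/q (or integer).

x̄ = F·x = [-7, 1]
P̄ = F·P·Fᵀ + Q = [37 19; 19 37]
y = z − H·x̄ = [23]
S = H·P̄·Hᵀ + R = [325]
K = P̄·Hᵀ·S⁻¹ = [54/325; -54/325]
x' = x̄ + K·y = [-1033/325, -917/325]
P' = (I − K·H)·P̄ = [9109/325 9091/325; 9091/325 9109/325]

x' = [-1033/325, -917/325]
P' = [9109/325 9091/325; 9091/325 9109/325]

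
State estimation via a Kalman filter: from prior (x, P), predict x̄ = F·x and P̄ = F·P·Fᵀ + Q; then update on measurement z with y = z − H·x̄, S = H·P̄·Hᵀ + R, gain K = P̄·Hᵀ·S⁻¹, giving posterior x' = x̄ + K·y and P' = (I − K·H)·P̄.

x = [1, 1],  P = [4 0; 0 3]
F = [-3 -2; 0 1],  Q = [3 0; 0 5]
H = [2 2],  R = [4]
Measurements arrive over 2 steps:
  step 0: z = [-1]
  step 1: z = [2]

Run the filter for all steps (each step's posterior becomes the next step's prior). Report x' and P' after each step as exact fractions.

step 0: x' = [-55/32, 55/48], P' = [141/16 -63/8; -63/8 95/12]
step 1: x' = [2794/2351, -597/4702], P' = [10098/2351 -8789/2351; -8789/2351 9783/2351]

step 0: x̄ = F·x = [-5, 1]
step 0: P̄ = F·P·Fᵀ + Q = [51 -6; -6 8]
step 0: y = z − H·x̄ = [7]
step 0: S = H·P̄·Hᵀ + R = [192]
step 0: K = P̄·Hᵀ·S⁻¹ = [15/32; 1/48]
step 0: x' = x̄ + K·y = [-55/32, 55/48]
step 0: P' = (I − K·H)·P̄ = [141/16 -63/8; -63/8 95/12]
step 1: x̄ = F·x = [275/96, 55/48]
step 1: P̄ = F·P·Fᵀ + Q = [935/48 187/24; 187/24 155/12]
step 1: y = z − H·x̄ = [-289/48]
step 1: S = H·P̄·Hᵀ + R = [2351/12]
step 1: K = P̄·Hᵀ·S⁻¹ = [1309/4702; 497/2351]
step 1: x' = x̄ + K·y = [2794/2351, -597/4702]
step 1: P' = (I − K·H)·P̄ = [10098/2351 -8789/2351; -8789/2351 9783/2351]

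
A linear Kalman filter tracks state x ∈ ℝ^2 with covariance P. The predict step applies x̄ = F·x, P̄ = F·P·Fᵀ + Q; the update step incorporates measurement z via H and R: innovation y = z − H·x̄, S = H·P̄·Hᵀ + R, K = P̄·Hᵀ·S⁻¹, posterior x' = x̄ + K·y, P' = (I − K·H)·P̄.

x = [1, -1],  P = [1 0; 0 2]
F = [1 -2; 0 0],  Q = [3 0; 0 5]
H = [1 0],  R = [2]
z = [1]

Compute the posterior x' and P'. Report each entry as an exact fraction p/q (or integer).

x̄ = F·x = [3, 0]
P̄ = F·P·Fᵀ + Q = [12 0; 0 5]
y = z − H·x̄ = [-2]
S = H·P̄·Hᵀ + R = [14]
K = P̄·Hᵀ·S⁻¹ = [6/7; 0]
x' = x̄ + K·y = [9/7, 0]
P' = (I − K·H)·P̄ = [12/7 0; 0 5]

x' = [9/7, 0]
P' = [12/7 0; 0 5]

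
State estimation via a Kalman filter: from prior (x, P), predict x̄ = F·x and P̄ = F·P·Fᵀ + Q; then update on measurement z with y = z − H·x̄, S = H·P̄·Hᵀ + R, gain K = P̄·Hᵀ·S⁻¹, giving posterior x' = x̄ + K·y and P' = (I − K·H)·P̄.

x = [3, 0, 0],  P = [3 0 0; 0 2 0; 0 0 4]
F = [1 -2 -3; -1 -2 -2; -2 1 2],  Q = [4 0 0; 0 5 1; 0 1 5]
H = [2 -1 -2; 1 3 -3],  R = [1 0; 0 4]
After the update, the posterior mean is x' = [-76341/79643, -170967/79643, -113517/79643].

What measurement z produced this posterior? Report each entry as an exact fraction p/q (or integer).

x̄ = F·x = [3, -3, -6]
P̄ = F·P·Fᵀ + Q = [51 29 -34; 29 32 -13; -34 -13 35]
S = H·P̄·Hᵀ + R = [481 672; 672 1270]
K = P̄·Hᵀ·S⁻¹ = [8895/79643 10344/79643; -22084/79643 21970/79643; -19567/79643 -809/79643]
x' − x̄ = [-315270/79643, 67962/79643, 364341/79643] = K·y
y = (KᵀK)⁻¹·Kᵀ·(x' − x̄) = [-18, -15]
z = y + H·x̄ = [-18, -15] + [21, 12] = [3, -3]

z = [3, -3]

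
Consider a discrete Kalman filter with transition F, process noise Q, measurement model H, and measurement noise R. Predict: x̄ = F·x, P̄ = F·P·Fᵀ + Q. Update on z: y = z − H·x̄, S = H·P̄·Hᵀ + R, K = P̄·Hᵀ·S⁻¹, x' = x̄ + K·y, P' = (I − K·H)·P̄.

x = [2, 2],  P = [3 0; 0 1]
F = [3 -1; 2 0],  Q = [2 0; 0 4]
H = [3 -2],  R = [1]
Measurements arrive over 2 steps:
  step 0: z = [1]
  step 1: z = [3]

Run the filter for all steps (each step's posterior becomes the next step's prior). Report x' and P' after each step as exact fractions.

step 0: x̄ = F·x = [4, 4]
step 0: P̄ = F·P·Fᵀ + Q = [30 18; 18 16]
step 0: y = z − H·x̄ = [-3]
step 0: S = H·P̄·Hᵀ + R = [119]
step 0: K = P̄·Hᵀ·S⁻¹ = [54/119; 22/119]
step 0: x' = x̄ + K·y = [314/119, 410/119]
step 0: P' = (I − K·H)·P̄ = [654/119 954/119; 954/119 1420/119]
step 1: x̄ = F·x = [76/17, 628/119]
step 1: P̄ = F·P·Fᵀ + Q = [260/17 288/17; 288/17 3092/119]
step 1: y = z − H·x̄ = [1/7]
step 1: S = H·P̄·Hᵀ + R = [275/7]
step 1: K = P̄·Hᵀ·S⁻¹ = [84/275; -8/275]
step 1: x' = x̄ + K·y = [21104/4675, 24652/4675]
step 1: P' = (I − K·H)·P̄ = [54364/4675 80832/4675; 80832/4675 121316/4675]

step 0: x' = [314/119, 410/119], P' = [654/119 954/119; 954/119 1420/119]
step 1: x' = [21104/4675, 24652/4675], P' = [54364/4675 80832/4675; 80832/4675 121316/4675]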